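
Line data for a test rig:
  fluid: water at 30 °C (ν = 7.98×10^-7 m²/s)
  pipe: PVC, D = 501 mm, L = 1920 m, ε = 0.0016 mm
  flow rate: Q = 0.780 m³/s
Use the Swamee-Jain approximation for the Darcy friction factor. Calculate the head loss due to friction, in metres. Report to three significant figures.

h_f ≈ 31.1 m

V = 4Q/(πD²) = 4·0.780/(π·0.501²) = 3.957 m/s
Re = VD/ν = 3.957·0.501/7.98×10^-7 = 2.48×10^6 → turbulent
ε/D = 0.0016/501 = 3.19×10^-6
Swamee-Jain: f = 0.01016
h_f = f(L/D)V²/(2g) = 0.01016·(1920/0.501)·3.957²/(2·9.81) = 31.06 m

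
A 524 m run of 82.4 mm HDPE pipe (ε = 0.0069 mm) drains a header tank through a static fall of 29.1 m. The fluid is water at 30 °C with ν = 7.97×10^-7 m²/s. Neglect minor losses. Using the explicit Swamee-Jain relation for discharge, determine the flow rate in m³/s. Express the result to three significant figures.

Q ≈ 0.0127 m³/s

Swamee-Jain (Type II): Q = -0.965·√(gD⁵h_f/L)·ln[ε/(3.7D) + √(3.17ν²L/(gD³h_f))]
√(gD⁵h_f/L) = √(9.81·0.0824⁵·29.1/524) = 0.001439
ε/(3.7D) = 2.26×10^-5; √(3.17ν²L/(gD³h_f)) = 8.13×10^-5
Q = -0.965·0.001439·ln(1.039×10^-4) = 0.01273 m³/s
Check: V = 2.39 m/s, Re = 2.47×10^5, f = 0.01573, h_f = 29.1 m ≈ 29.1 m ✓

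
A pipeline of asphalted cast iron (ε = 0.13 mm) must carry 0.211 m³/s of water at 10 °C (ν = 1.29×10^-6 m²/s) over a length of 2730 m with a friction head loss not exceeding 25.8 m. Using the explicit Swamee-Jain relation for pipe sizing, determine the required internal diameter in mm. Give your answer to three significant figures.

D ≈ 371 mm

Swamee-Jain (Type III): D = 0.66·[ε^1.25·(LQ²/(gh_f))^4.75 + ν·Q^9.4·(L/(gh_f))^5.2]^0.04
LQ²/(gh_f) = 0.4802; L/(gh_f) = 10.79
Term 1 = ε^1.25·(…)^4.75 = 4.26×10^-7; Term 2 = ν·Q^9.4·(…)^5.2 = 1.35×10^-7
D = 0.66·(4.26×10^-7 + 1.35×10^-7)^0.04 = 0.3711 m = 371 mm
Check: V = 1.95 m/s, Re = 5.61×10^5, f = 0.01664, h_f = 23.7 m ≈ 25.8 m ✓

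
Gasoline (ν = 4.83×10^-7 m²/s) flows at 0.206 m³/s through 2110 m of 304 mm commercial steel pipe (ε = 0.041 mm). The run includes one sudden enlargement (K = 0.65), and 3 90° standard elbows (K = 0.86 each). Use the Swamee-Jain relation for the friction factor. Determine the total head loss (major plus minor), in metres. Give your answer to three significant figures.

H_L ≈ 39.8 m

V = 4Q/(πD²) = 2.838 m/s; V²/2g = 0.4105 m
Re = 1.79×10^6, ε/D = 1.35×10^-4 → f = 0.01351 (Swamee-Jain)
Major: h_f = f(L/D)·V²/2g = 0.01351·6941·0.4105 = 38.51 m
Minor: ΣK = 3.23; h_m = ΣK·V²/2g = 1.326 m
Total H_L = 38.51 + 1.326 = 39.84 m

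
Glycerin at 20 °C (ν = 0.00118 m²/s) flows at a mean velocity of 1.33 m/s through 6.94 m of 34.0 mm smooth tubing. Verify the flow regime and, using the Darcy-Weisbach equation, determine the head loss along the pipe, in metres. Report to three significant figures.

h_f ≈ 30.7 m

Re = VD/ν = 1.33·0.03400/0.00118 = 38.3 → laminar (Re < 2300)
f = 64/Re = 1.670
h_f = f(L/D)V²/(2g) = 1.670·(6.94/0.03400)·1.33²/(2·9.81) = 30.73 m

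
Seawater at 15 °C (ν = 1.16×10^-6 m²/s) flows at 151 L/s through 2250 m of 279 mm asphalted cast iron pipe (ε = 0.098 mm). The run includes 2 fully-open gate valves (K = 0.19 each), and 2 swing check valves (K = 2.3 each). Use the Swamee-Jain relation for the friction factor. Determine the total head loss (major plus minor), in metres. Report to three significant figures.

H_L ≈ 43.2 m

V = 4Q/(πD²) = 2.470 m/s; V²/2g = 0.3109 m
Re = 5.94×10^5, ε/D = 3.51×10^-4 → f = 0.01660 (Swamee-Jain)
Major: h_f = f(L/D)·V²/2g = 0.01660·8065·0.3109 = 41.61 m
Minor: ΣK = 4.98; h_m = ΣK·V²/2g = 1.548 m
Total H_L = 41.61 + 1.548 = 43.16 m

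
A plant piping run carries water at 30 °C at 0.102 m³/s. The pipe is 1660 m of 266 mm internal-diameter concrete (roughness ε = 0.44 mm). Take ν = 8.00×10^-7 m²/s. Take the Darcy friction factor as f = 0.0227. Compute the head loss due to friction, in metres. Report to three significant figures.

h_f ≈ 24.3 m

V = 4Q/(πD²) = 4·0.102/(π·0.266²) = 1.835 m/s
h_f = f(L/D)V²/(2g) = 0.02270·(1660/0.266)·1.835²/(2·9.81) = 24.32 m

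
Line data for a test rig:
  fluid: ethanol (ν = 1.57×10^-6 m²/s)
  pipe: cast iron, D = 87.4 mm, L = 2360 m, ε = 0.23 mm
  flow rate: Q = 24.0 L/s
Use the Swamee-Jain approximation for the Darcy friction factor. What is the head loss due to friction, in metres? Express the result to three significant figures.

V = 4Q/(πD²) = 4·0.0240/(π·0.0874²) = 4.000 m/s
Re = VD/ν = 4.000·0.0874/1.57×10^-6 = 2.23×10^5 → turbulent
ε/D = 0.23/87.4 = 0.00263
Swamee-Jain: f = 0.02606
h_f = f(L/D)V²/(2g) = 0.02606·(2360/0.0874)·4.000²/(2·9.81) = 574.0 m

h_f ≈ 574 m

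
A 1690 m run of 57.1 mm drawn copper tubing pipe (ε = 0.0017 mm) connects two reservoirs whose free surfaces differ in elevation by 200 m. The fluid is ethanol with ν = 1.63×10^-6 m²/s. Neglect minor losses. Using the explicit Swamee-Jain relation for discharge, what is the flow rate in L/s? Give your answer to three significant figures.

Q ≈ 6.88 L/s

Swamee-Jain (Type II): Q = -0.965·√(gD⁵h_f/L)·ln[ε/(3.7D) + √(3.17ν²L/(gD³h_f))]
√(gD⁵h_f/L) = √(9.81·0.0571⁵·200/1690) = 8.395×10^-4
ε/(3.7D) = 8.05×10^-6; √(3.17ν²L/(gD³h_f)) = 1.97×10^-4
Q = -0.965·8.395×10^-4·ln(2.055×10^-4) = 0.006878 m³/s
Check: V = 2.69 m/s, Re = 9.41×10^4, f = 0.01827, h_f = 199 m ≈ 200 m ✓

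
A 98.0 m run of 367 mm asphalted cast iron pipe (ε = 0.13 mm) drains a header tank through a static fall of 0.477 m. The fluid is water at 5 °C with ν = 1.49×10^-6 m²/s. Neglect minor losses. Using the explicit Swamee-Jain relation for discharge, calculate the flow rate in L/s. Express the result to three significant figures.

Q ≈ 151 L/s

Swamee-Jain (Type II): Q = -0.965·√(gD⁵h_f/L)·ln[ε/(3.7D) + √(3.17ν²L/(gD³h_f))]
√(gD⁵h_f/L) = √(9.81·0.367⁵·0.477/98.0) = 0.01783
ε/(3.7D) = 9.57×10^-5; √(3.17ν²L/(gD³h_f)) = 5.46×10^-5
Q = -0.965·0.01783·ln(1.503×10^-4) = 0.1515 m³/s
Check: V = 1.43 m/s, Re = 3.53×10^5, f = 0.01720, h_f = 0.480 m ≈ 0.477 m ✓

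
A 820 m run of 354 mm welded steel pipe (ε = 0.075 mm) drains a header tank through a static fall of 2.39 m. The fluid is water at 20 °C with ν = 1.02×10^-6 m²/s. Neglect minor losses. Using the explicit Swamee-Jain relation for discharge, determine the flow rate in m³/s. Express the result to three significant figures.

Swamee-Jain (Type II): Q = -0.965·√(gD⁵h_f/L)·ln[ε/(3.7D) + √(3.17ν²L/(gD³h_f))]
√(gD⁵h_f/L) = √(9.81·0.354⁵·2.39/820) = 0.01261
ε/(3.7D) = 5.73×10^-5; √(3.17ν²L/(gD³h_f)) = 5.10×10^-5
Q = -0.965·0.01261·ln(1.083×10^-4) = 0.1111 m³/s
Check: V = 1.13 m/s, Re = 3.92×10^5, f = 0.01597, h_f = 2.40 m ≈ 2.39 m ✓

Q ≈ 0.111 m³/s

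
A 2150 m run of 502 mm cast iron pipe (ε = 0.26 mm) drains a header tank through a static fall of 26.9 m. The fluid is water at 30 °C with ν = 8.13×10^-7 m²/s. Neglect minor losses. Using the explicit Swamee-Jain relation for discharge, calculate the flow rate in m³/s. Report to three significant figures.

Swamee-Jain (Type II): Q = -0.965·√(gD⁵h_f/L)·ln[ε/(3.7D) + √(3.17ν²L/(gD³h_f))]
√(gD⁵h_f/L) = √(9.81·0.502⁵·26.9/2150) = 0.06255
ε/(3.7D) = 1.40×10^-4; √(3.17ν²L/(gD³h_f)) = 1.16×10^-5
Q = -0.965·0.06255·ln(1.516×10^-4) = 0.5309 m³/s
Check: V = 2.68 m/s, Re = 1.66×10^6, f = 0.01721, h_f = 27.0 m ≈ 26.9 m ✓

Q ≈ 0.531 m³/s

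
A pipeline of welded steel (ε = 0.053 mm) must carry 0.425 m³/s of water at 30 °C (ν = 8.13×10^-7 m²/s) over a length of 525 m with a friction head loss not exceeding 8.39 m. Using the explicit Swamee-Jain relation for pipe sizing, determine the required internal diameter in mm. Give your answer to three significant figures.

Swamee-Jain (Type III): D = 0.66·[ε^1.25·(LQ²/(gh_f))^4.75 + ν·Q^9.4·(L/(gh_f))^5.2]^0.04
LQ²/(gh_f) = 1.152; L/(gh_f) = 6.379
Term 1 = ε^1.25·(…)^4.75 = 8.86×10^-6; Term 2 = ν·Q^9.4·(…)^5.2 = 4.00×10^-6
D = 0.66·(8.86×10^-6 + 4.00×10^-6)^0.04 = 0.4206 m = 421 mm
Check: V = 3.06 m/s, Re = 1.58×10^6, f = 0.01347, h_f = 8.01 m ≈ 8.39 m ✓

D ≈ 421 mm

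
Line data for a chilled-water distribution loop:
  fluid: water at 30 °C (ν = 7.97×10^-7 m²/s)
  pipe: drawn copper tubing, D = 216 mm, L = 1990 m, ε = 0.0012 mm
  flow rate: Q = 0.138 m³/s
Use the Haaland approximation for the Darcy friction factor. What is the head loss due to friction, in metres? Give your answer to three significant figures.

V = 4Q/(πD²) = 4·0.138/(π·0.216²) = 3.766 m/s
Re = VD/ν = 3.766·0.216/7.97×10^-7 = 1.02×10^6 → turbulent
ε/D = 0.0012/216 = 5.56×10^-6
Haaland: f = 0.01164
h_f = f(L/D)V²/(2g) = 0.01164·(1990/0.216)·3.766²/(2·9.81) = 77.55 m

h_f ≈ 77.5 m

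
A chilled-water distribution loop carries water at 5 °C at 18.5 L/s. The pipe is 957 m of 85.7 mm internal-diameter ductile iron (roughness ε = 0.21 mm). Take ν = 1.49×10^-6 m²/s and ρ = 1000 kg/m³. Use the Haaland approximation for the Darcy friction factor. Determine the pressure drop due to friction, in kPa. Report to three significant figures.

Δp ≈ 1470 kPa

V = 4Q/(πD²) = 4·0.0185/(π·0.0857²) = 3.207 m/s
Re = VD/ν = 3.207·0.0857/1.49×10^-6 = 1.84×10^5 → turbulent
ε/D = 0.21/85.7 = 0.00245
Haaland: f = 0.02553
h_f = f(L/D)V²/(2g) = 0.02553·(957/0.0857)·3.207²/(2·9.81) = 149.5 m
Δp = ρg·h_f = 1000·9.81·149.5 = 1466 kPa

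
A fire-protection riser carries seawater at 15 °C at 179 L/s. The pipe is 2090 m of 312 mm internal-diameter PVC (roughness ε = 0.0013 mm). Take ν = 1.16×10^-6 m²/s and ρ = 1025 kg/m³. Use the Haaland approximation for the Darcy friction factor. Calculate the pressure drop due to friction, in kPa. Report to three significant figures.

V = 4Q/(πD²) = 4·0.179/(π·0.312²) = 2.341 m/s
Re = VD/ν = 2.341·0.312/1.16×10^-6 = 6.30×10^5 → turbulent
ε/D = 0.0013/312 = 4.17×10^-6
Haaland: f = 0.01259
h_f = f(L/D)V²/(2g) = 0.01259·(2090/0.312)·2.341²/(2·9.81) = 23.57 m
Δp = ρg·h_f = 1025·9.81·23.57 = 237.0 kPa

Δp ≈ 237 kPa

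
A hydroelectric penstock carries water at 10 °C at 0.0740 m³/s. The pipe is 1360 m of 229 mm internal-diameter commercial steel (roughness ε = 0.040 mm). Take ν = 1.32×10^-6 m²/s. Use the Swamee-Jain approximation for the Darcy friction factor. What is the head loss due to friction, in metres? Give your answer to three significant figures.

V = 4Q/(πD²) = 4·0.0740/(π·0.229²) = 1.797 m/s
Re = VD/ν = 1.797·0.229/1.32×10^-6 = 3.12×10^5 → turbulent
ε/D = 0.040/229 = 1.75×10^-4
Swamee-Jain: f = 0.01603
h_f = f(L/D)V²/(2g) = 0.01603·(1360/0.229)·1.797²/(2·9.81) = 15.66 m

h_f ≈ 15.7 m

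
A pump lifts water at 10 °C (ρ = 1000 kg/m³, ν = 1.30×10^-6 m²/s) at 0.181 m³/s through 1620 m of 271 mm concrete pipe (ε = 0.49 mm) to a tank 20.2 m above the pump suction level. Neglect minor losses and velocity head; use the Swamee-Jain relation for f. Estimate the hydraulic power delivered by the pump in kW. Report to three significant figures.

V = 4Q/(πD²) = 3.138 m/s; Re = 6.54×10^5; ε/D = 0.00181; f = 0.02321
h_f = f(L/D)V²/2g = 69.62 m
Total head H = z + h_f = 20.2 + 69.62 = 89.82 m
P_hyd = ρgQH = 1000·9.81·0.181·89.82 = 159.5 kW

P_hyd ≈ 159 kW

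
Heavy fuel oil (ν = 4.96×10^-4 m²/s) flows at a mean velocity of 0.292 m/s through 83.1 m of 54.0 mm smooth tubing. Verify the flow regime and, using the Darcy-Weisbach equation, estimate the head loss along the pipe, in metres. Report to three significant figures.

Re = VD/ν = 0.292·0.05400/4.96×10^-4 = 31.8 → laminar (Re < 2300)
f = 64/Re = 2.013
h_f = f(L/D)V²/(2g) = 2.013·(83.1/0.05400)·0.292²/(2·9.81) = 13.46 m

h_f ≈ 13.5 m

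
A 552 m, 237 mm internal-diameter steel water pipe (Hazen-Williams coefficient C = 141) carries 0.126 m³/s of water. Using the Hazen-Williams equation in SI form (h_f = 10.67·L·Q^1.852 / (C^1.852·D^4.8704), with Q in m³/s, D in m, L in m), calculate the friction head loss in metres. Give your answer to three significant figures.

h_f ≈ 14.8 m

h_f = 10.67·552·0.126^1.852 / (141^1.852·0.237^4.8704) = 14.75 m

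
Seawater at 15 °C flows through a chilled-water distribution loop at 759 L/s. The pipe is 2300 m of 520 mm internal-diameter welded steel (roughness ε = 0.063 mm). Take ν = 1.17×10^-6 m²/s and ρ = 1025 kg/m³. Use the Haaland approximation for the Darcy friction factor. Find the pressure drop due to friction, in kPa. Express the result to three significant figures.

Δp ≈ 383 kPa

V = 4Q/(πD²) = 4·0.759/(π·0.520²) = 3.574 m/s
Re = VD/ν = 3.574·0.520/1.17×10^-6 = 1.59×10^6 → turbulent
ε/D = 0.063/520 = 1.21×10^-4
Haaland: f = 0.01324
h_f = f(L/D)V²/(2g) = 0.01324·(2300/0.520)·3.574²/(2·9.81) = 38.13 m
Δp = ρg·h_f = 1025·9.81·38.13 = 383.4 kPa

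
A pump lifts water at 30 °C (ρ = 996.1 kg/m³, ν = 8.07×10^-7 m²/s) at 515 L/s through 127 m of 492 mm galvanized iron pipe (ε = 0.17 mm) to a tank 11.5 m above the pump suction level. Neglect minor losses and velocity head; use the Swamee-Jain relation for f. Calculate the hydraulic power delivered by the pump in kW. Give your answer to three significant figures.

V = 4Q/(πD²) = 2.709 m/s; Re = 1.65×10^6; ε/D = 3.46×10^-4; f = 0.01589
h_f = f(L/D)V²/2g = 1.534 m
Total head H = z + h_f = 11.5 + 1.534 = 13.03 m
P_hyd = ρgQH = 996.1·9.81·0.515·13.03 = 65.59 kW

P_hyd ≈ 65.6 kW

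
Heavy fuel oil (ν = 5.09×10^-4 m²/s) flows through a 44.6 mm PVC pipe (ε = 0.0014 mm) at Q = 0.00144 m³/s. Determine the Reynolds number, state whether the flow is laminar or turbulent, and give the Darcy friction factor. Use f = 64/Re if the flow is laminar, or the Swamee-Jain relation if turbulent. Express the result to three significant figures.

V = 4Q/(πD²) = 0.9217 m/s
Re = VD/ν = 0.9217·0.0446/5.09×10^-4 = 80.8
Re < 2300 → laminar → f = 64/Re = 0.7924

Re ≈ 80.8; laminar; f = 64/Re ≈ 0.792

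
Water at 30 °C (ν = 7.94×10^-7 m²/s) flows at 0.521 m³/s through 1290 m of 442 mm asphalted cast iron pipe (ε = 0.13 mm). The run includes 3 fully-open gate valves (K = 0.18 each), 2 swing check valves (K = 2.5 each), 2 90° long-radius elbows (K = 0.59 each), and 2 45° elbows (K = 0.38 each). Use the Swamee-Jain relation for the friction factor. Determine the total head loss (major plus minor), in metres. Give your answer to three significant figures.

H_L ≈ 30.7 m

V = 4Q/(πD²) = 3.395 m/s; V²/2g = 0.5876 m
Re = 1.89×10^6, ε/D = 2.94×10^-4 → f = 0.01536 (Swamee-Jain)
Major: h_f = f(L/D)·V²/2g = 0.01536·2919·0.5876 = 26.34 m
Minor: ΣK = 7.48; h_m = ΣK·V²/2g = 4.396 m
Total H_L = 26.34 + 4.396 = 30.74 m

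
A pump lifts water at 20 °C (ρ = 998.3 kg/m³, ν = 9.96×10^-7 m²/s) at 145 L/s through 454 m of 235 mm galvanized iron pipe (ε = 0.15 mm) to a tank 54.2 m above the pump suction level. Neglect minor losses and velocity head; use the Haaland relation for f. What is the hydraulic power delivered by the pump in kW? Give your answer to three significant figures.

V = 4Q/(πD²) = 3.343 m/s; Re = 7.89×10^5; ε/D = 6.38×10^-4; f = 0.01815
h_f = f(L/D)V²/2g = 19.98 m
Total head H = z + h_f = 54.2 + 19.98 = 74.18 m
P_hyd = ρgQH = 998.3·9.81·0.145·74.18 = 105.3 kW

P_hyd ≈ 105 kW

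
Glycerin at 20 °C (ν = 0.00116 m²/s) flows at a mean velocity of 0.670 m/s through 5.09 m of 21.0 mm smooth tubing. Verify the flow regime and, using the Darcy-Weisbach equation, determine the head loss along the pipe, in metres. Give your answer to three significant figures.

h_f ≈ 29.3 m

Re = VD/ν = 0.670·0.02100/0.00116 = 12.1 → laminar (Re < 2300)
f = 64/Re = 5.276
h_f = f(L/D)V²/(2g) = 5.276·(5.09/0.02100)·0.670²/(2·9.81) = 29.26 m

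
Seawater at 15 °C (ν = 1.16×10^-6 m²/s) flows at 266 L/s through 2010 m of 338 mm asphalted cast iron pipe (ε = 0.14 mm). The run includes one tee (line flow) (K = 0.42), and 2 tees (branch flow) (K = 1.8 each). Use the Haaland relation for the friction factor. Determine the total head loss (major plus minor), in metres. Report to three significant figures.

H_L ≈ 46.1 m

V = 4Q/(πD²) = 2.965 m/s; V²/2g = 0.4479 m
Re = 8.64×10^5, ε/D = 4.14×10^-4 → f = 0.01663 (Haaland)
Major: h_f = f(L/D)·V²/2g = 0.01663·5947·0.4479 = 44.29 m
Minor: ΣK = 4.02; h_m = ΣK·V²/2g = 1.801 m
Total H_L = 44.29 + 1.801 = 46.09 m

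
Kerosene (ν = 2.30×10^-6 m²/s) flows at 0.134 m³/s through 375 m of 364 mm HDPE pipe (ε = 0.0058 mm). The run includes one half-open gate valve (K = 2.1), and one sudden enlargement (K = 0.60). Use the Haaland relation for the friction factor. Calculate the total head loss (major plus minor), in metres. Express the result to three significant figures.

V = 4Q/(πD²) = 1.288 m/s; V²/2g = 0.08451 m
Re = 2.04×10^5, ε/D = 1.59×10^-5 → f = 0.01554 (Haaland)
Major: h_f = f(L/D)·V²/2g = 0.01554·1030·0.08451 = 1.353 m
Minor: ΣK = 2.70; h_m = ΣK·V²/2g = 0.2282 m
Total H_L = 1.353 + 0.2282 = 1.581 m

H_L ≈ 1.58 m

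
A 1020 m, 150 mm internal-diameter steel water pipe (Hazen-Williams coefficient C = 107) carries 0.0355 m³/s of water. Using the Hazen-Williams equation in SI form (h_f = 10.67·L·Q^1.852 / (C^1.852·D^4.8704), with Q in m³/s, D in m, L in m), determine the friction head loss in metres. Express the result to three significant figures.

h_f ≈ 40.4 m

h_f = 10.67·1020·0.0355^1.852 / (107^1.852·0.150^4.8704) = 40.38 m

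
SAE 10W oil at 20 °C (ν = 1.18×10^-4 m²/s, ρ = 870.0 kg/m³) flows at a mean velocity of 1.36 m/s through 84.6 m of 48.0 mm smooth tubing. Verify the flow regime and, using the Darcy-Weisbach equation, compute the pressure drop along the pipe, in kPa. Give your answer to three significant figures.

Δp ≈ 164 kPa

Re = VD/ν = 1.36·0.04800/1.18×10^-4 = 553 → laminar (Re < 2300)
f = 64/Re = 0.1157
h_f = f(L/D)V²/(2g) = 0.1157·(84.6/0.04800)·1.36²/(2·9.81) = 19.22 m
Δp = ρg·h_f = 870.0·9.81·19.22 = 164.1 kPa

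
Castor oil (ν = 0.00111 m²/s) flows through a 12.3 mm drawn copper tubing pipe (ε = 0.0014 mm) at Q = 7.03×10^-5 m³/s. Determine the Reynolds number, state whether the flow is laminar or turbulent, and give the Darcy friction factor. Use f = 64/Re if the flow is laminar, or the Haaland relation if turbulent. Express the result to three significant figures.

V = 4Q/(πD²) = 0.5916 m/s
Re = VD/ν = 0.5916·0.0123/0.00111 = 6.56
Re < 2300 → laminar → f = 64/Re = 9.762

Re ≈ 6.56; laminar; f = 64/Re ≈ 9.76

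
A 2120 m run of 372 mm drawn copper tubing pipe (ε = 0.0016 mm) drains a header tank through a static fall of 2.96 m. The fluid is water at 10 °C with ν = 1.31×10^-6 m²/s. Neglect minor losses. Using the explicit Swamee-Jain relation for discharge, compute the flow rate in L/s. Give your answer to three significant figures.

Swamee-Jain (Type II): Q = -0.965·√(gD⁵h_f/L)·ln[ε/(3.7D) + √(3.17ν²L/(gD³h_f))]
√(gD⁵h_f/L) = √(9.81·0.372⁵·2.96/2120) = 0.009878
ε/(3.7D) = 1.16×10^-6; √(3.17ν²L/(gD³h_f)) = 8.78×10^-5
Q = -0.965·0.009878·ln(8.900×10^-5) = 0.08891 m³/s
Check: V = 0.818 m/s, Re = 2.32×10^5, f = 0.01513, h_f = 2.94 m ≈ 2.96 m ✓

Q ≈ 88.9 L/s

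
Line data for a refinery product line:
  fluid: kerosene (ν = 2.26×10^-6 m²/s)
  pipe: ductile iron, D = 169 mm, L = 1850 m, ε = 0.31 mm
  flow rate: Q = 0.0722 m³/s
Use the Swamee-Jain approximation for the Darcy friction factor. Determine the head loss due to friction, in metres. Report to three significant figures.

V = 4Q/(πD²) = 4·0.0722/(π·0.169²) = 3.219 m/s
Re = VD/ν = 3.219·0.169/2.26×10^-6 = 2.41×10^5 → turbulent
ε/D = 0.31/169 = 0.00183
Swamee-Jain: f = 0.02384
h_f = f(L/D)V²/(2g) = 0.02384·(1850/0.169)·3.219²/(2·9.81) = 137.8 m

h_f ≈ 138 m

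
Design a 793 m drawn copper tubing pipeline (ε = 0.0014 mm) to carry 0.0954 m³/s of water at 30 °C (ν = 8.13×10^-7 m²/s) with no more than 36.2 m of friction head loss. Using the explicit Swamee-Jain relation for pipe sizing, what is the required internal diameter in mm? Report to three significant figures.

D ≈ 184 mm

Swamee-Jain (Type III): D = 0.66·[ε^1.25·(LQ²/(gh_f))^4.75 + ν·Q^9.4·(L/(gh_f))^5.2]^0.04
LQ²/(gh_f) = 0.02032; L/(gh_f) = 2.233
Term 1 = ε^1.25·(…)^4.75 = 4.42×10^-16; Term 2 = ν·Q^9.4·(…)^5.2 = 1.36×10^-14
D = 0.66·(4.42×10^-16 + 1.36×10^-14)^0.04 = 0.1842 m = 184 mm
Check: V = 3.58 m/s, Re = 8.11×10^5, f = 0.01219, h_f = 34.3 m ≈ 36.2 m ✓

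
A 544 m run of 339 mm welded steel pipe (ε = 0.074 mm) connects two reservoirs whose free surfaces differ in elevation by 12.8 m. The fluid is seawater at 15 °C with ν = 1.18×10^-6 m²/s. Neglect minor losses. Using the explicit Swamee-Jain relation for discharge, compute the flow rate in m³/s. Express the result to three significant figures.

Q ≈ 0.292 m³/s

Swamee-Jain (Type II): Q = -0.965·√(gD⁵h_f/L)·ln[ε/(3.7D) + √(3.17ν²L/(gD³h_f))]
√(gD⁵h_f/L) = √(9.81·0.339⁵·12.8/544) = 0.03215
ε/(3.7D) = 5.90×10^-5; √(3.17ν²L/(gD³h_f)) = 2.22×10^-5
Q = -0.965·0.03215·ln(8.115×10^-5) = 0.2922 m³/s
Check: V = 3.24 m/s, Re = 9.30×10^5, f = 0.01503, h_f = 12.9 m ≈ 12.8 m ✓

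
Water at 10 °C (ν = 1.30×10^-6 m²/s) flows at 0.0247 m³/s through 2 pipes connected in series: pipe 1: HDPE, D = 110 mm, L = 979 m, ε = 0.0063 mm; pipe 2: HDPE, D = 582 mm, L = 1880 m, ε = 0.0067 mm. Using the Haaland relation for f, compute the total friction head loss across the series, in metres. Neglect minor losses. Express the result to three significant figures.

H ≈ 47.9 m

Pipe 1: V = 2.599 m/s, Re = 2.20×10^5, ε/D = 5.73×10^-5, f = 0.01563, h_1 = f(L/D)V²/2g = 47.88 m
Pipe 2: V = 0.09285 m/s, Re = 4.16×10^4, ε/D = 1.15×10^-5, f = 0.02163, h_2 = f(L/D)V²/2g = 0.03069 m
Series → Q common, losses add: H = Σh = 47.91 m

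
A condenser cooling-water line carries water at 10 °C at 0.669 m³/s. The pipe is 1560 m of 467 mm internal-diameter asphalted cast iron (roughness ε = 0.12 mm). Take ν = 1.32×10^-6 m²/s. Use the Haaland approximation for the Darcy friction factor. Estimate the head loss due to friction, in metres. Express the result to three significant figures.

h_f ≈ 39.0 m

V = 4Q/(πD²) = 4·0.669/(π·0.467²) = 3.906 m/s
Re = VD/ν = 3.906·0.467/1.32×10^-6 = 1.38×10^6 → turbulent
ε/D = 0.12/467 = 2.57×10^-4
Haaland: f = 0.01501
h_f = f(L/D)V²/(2g) = 0.01501·(1560/0.467)·3.906²/(2·9.81) = 38.99 m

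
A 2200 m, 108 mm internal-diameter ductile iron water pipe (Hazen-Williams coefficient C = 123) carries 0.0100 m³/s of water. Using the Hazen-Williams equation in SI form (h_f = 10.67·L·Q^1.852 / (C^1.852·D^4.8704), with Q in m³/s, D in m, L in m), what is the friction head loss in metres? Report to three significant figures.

h_f ≈ 31.9 m

h_f = 10.67·2200·0.0100^1.852 / (123^1.852·0.108^4.8704) = 31.89 m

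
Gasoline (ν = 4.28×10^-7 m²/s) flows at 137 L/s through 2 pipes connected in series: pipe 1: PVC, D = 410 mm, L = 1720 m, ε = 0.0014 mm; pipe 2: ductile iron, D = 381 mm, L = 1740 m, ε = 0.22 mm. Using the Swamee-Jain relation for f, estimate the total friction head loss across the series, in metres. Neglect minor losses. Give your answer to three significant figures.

H ≈ 8.67 m

Pipe 1: V = 1.038 m/s, Re = 9.94×10^5, ε/D = 3.41×10^-6, f = 0.01170, h_1 = f(L/D)V²/2g = 2.695 m
Pipe 2: V = 1.202 m/s, Re = 1.07×10^6, ε/D = 5.77×10^-4, f = 0.01777, h_2 = f(L/D)V²/2g = 5.973 m
Series → Q common, losses add: H = Σh = 8.668 m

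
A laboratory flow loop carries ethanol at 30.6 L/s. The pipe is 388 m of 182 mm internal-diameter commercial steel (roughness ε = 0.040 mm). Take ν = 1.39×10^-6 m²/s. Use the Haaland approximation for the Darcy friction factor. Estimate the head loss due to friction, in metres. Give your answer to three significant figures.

V = 4Q/(πD²) = 4·0.0306/(π·0.182²) = 1.176 m/s
Re = VD/ν = 1.176·0.182/1.39×10^-6 = 1.54×10^5 → turbulent
ε/D = 0.040/182 = 2.20×10^-4
Haaland: f = 0.01761
h_f = f(L/D)V²/(2g) = 0.01761·(388/0.182)·1.176²/(2·9.81) = 2.648 m

h_f ≈ 2.65 m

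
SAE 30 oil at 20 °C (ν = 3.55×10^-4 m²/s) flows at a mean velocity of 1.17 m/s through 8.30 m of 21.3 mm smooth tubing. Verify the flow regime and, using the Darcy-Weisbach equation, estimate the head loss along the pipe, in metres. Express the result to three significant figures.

Re = VD/ν = 1.17·0.02130/3.55×10^-4 = 70.2 → laminar (Re < 2300)
f = 64/Re = 0.9117
h_f = f(L/D)V²/(2g) = 0.9117·(8.30/0.02130)·1.17²/(2·9.81) = 24.79 m

h_f ≈ 24.8 m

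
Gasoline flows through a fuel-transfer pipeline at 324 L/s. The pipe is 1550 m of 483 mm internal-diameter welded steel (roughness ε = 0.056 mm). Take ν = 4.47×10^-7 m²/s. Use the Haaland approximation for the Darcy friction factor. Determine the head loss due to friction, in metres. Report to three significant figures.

h_f ≈ 6.67 m

V = 4Q/(πD²) = 4·0.324/(π·0.483²) = 1.768 m/s
Re = VD/ν = 1.768·0.483/4.47×10^-7 = 1.91×10^6 → turbulent
ε/D = 0.056/483 = 1.16×10^-4
Haaland: f = 0.01304
h_f = f(L/D)V²/(2g) = 0.01304·(1550/0.483)·1.768²/(2·9.81) = 6.668 m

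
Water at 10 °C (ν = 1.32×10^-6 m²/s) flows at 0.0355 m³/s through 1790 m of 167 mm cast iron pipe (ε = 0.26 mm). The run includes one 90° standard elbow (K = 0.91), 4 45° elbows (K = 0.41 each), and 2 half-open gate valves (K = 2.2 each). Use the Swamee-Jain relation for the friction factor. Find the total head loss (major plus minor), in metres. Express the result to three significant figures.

V = 4Q/(πD²) = 1.621 m/s; V²/2g = 0.1339 m
Re = 2.05×10^5, ε/D = 0.00156 → f = 0.02313 (Swamee-Jain)
Major: h_f = f(L/D)·V²/2g = 0.02313·10719·0.1339 = 33.20 m
Minor: ΣK = 6.95; h_m = ΣK·V²/2g = 0.9305 m
Total H_L = 33.20 + 0.9305 = 34.13 m

H_L ≈ 34.1 m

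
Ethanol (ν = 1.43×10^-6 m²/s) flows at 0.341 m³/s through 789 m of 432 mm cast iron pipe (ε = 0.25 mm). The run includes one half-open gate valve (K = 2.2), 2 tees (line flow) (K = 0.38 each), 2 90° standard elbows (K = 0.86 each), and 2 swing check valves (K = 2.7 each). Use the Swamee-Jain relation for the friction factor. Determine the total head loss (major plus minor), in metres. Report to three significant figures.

H_L ≈ 11.9 m

V = 4Q/(πD²) = 2.326 m/s; V²/2g = 0.2759 m
Re = 7.03×10^5, ε/D = 5.79×10^-4 → f = 0.01800 (Swamee-Jain)
Major: h_f = f(L/D)·V²/2g = 0.01800·1826·0.2759 = 9.071 m
Minor: ΣK = 10.1; h_m = ΣK·V²/2g = 2.781 m
Total H_L = 9.071 + 2.781 = 11.85 m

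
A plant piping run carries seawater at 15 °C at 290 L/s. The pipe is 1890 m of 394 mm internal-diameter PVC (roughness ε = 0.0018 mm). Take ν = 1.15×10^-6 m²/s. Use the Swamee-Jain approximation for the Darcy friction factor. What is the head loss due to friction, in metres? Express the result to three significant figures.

h_f ≈ 16.8 m

V = 4Q/(πD²) = 4·0.290/(π·0.394²) = 2.379 m/s
Re = VD/ν = 2.379·0.394/1.15×10^-6 = 8.15×10^5 → turbulent
ε/D = 0.0018/394 = 4.57×10^-6
Swamee-Jain: f = 0.01212
h_f = f(L/D)V²/(2g) = 0.01212·(1890/0.394)·2.379²/(2·9.81) = 16.76 m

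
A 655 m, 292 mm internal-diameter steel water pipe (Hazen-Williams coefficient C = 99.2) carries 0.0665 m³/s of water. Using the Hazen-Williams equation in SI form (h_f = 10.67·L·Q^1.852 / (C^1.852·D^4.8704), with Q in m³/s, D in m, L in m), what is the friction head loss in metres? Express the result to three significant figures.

h_f ≈ 3.72 m

h_f = 10.67·655·0.0665^1.852 / (99.2^1.852·0.292^4.8704) = 3.720 m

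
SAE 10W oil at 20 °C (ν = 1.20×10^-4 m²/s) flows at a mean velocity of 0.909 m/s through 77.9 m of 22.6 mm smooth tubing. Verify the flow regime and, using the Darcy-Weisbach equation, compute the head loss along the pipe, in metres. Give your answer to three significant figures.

h_f ≈ 54.3 m

Re = VD/ν = 0.909·0.02260/1.20×10^-4 = 171 → laminar (Re < 2300)
f = 64/Re = 0.3738
h_f = f(L/D)V²/(2g) = 0.3738·(77.9/0.02260)·0.909²/(2·9.81) = 54.27 m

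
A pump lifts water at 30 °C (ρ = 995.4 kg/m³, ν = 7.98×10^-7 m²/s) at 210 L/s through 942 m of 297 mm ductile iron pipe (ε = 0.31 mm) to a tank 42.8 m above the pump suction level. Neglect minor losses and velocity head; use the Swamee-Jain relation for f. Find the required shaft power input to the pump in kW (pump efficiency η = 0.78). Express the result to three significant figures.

P_shaft ≈ 191 kW

V = 4Q/(πD²) = 3.031 m/s; Re = 1.13×10^6; ε/D = 0.00104; f = 0.02019
h_f = f(L/D)V²/2g = 29.98 m
Total head H = z + h_f = 42.8 + 29.98 = 72.78 m
P_hyd = ρgQH = 995.4·9.81·0.210·72.78 = 149.3 kW
P_shaft = P_hyd/η = 149.3/0.78 = 191.4 kW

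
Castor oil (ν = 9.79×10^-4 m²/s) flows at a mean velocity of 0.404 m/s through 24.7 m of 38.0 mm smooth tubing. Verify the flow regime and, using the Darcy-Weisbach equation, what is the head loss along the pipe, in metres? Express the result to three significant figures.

h_f ≈ 22.1 m

Re = VD/ν = 0.404·0.03800/9.79×10^-4 = 15.7 → laminar (Re < 2300)
f = 64/Re = 4.081
h_f = f(L/D)V²/(2g) = 4.081·(24.7/0.03800)·0.404²/(2·9.81) = 22.07 m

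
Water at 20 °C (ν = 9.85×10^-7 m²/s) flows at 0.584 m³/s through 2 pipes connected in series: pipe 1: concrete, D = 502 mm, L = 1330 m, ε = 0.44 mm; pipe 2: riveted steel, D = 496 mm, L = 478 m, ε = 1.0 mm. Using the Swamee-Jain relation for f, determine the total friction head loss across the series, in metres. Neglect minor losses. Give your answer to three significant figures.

H ≈ 33.3 m

Pipe 1: V = 2.951 m/s, Re = 1.50×10^6, ε/D = 8.76×10^-4, f = 0.01932, h_1 = f(L/D)V²/2g = 22.71 m
Pipe 2: V = 3.022 m/s, Re = 1.52×10^6, ε/D = 0.00202, f = 0.02365, h_2 = f(L/D)V²/2g = 10.61 m
Series → Q common, losses add: H = Σh = 33.32 m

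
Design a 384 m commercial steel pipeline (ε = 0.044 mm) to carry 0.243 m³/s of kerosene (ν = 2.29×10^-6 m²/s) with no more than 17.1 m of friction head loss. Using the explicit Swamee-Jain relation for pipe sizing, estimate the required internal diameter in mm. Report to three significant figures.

D ≈ 281 mm

Swamee-Jain (Type III): D = 0.66·[ε^1.25·(LQ²/(gh_f))^4.75 + ν·Q^9.4·(L/(gh_f))^5.2]^0.04
LQ²/(gh_f) = 0.1352; L/(gh_f) = 2.289
Term 1 = ε^1.25·(…)^4.75 = 2.67×10^-10; Term 2 = ν·Q^9.4·(…)^5.2 = 2.85×10^-10
D = 0.66·(2.67×10^-10 + 2.85×10^-10)^0.04 = 0.2813 m = 281 mm
Check: V = 3.91 m/s, Re = 4.80×10^5, f = 0.01514, h_f = 16.1 m ≈ 17.1 m ✓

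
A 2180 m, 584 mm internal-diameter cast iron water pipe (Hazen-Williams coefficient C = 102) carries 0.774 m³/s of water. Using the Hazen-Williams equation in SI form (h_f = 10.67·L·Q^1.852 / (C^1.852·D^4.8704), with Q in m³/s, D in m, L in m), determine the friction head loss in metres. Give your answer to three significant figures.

h_f ≈ 37.9 m

h_f = 10.67·2180·0.774^1.852 / (102^1.852·0.584^4.8704) = 37.87 m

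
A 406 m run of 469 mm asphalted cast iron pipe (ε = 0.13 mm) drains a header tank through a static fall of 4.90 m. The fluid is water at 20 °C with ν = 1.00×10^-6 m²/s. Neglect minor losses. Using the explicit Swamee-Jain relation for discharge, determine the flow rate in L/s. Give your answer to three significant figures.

Q ≈ 465 L/s

Swamee-Jain (Type II): Q = -0.965·√(gD⁵h_f/L)·ln[ε/(3.7D) + √(3.17ν²L/(gD³h_f))]
√(gD⁵h_f/L) = √(9.81·0.469⁵·4.90/406) = 0.05183
ε/(3.7D) = 7.49×10^-5; √(3.17ν²L/(gD³h_f)) = 1.61×10^-5
Q = -0.965·0.05183·ln(9.103×10^-5) = 0.4654 m³/s
Check: V = 2.69 m/s, Re = 1.26×10^6, f = 0.01540, h_f = 4.93 m ≈ 4.90 m ✓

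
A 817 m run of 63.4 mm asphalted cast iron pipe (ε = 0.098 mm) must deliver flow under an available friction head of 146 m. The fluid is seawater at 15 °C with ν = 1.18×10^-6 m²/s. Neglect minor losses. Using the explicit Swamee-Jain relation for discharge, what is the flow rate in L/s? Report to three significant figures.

Swamee-Jain (Type II): Q = -0.965·√(gD⁵h_f/L)·ln[ε/(3.7D) + √(3.17ν²L/(gD³h_f))]
√(gD⁵h_f/L) = √(9.81·0.0634⁵·146/817) = 0.001340
ε/(3.7D) = 4.18×10^-4; √(3.17ν²L/(gD³h_f)) = 9.94×10^-5
Q = -0.965·0.001340·ln(5.172×10^-4) = 0.009785 m³/s
Check: V = 3.10 m/s, Re = 1.67×10^5, f = 0.02333, h_f = 147 m ≈ 146 m ✓

Q ≈ 9.79 L/s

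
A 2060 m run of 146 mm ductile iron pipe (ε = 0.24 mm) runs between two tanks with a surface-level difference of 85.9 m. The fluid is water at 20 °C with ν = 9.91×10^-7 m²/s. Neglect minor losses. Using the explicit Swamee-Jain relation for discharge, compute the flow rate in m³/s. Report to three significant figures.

Swamee-Jain (Type II): Q = -0.965·√(gD⁵h_f/L)·ln[ε/(3.7D) + √(3.17ν²L/(gD³h_f))]
√(gD⁵h_f/L) = √(9.81·0.146⁵·85.9/2060) = 0.005209
ε/(3.7D) = 4.44×10^-4; √(3.17ν²L/(gD³h_f)) = 4.95×10^-5
Q = -0.965·0.005209·ln(4.937×10^-4) = 0.03827 m³/s
Check: V = 2.29 m/s, Re = 3.37×10^5, f = 0.02300, h_f = 86.5 m ≈ 85.9 m ✓

Q ≈ 0.0383 m³/s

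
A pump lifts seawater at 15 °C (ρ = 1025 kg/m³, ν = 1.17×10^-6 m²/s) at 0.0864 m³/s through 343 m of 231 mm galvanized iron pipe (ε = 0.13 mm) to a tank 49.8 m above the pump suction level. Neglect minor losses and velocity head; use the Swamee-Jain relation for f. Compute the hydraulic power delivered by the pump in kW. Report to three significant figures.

P_hyd ≈ 48.4 kW

V = 4Q/(πD²) = 2.062 m/s; Re = 4.07×10^5; ε/D = 5.63×10^-4; f = 0.01834
h_f = f(L/D)V²/2g = 5.901 m
Total head H = z + h_f = 49.8 + 5.901 = 55.70 m
P_hyd = ρgQH = 1025·9.81·0.0864·55.70 = 48.39 kW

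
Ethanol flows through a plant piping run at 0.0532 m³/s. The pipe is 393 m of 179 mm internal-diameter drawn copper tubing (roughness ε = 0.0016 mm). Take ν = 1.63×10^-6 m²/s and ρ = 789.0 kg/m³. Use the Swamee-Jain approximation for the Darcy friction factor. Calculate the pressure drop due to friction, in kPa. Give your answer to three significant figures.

Δp ≈ 58.8 kPa

V = 4Q/(πD²) = 4·0.0532/(π·0.179²) = 2.114 m/s
Re = VD/ν = 2.114·0.179/1.63×10^-6 = 2.32×10^5 → turbulent
ε/D = 0.0016/179 = 8.94×10^-6
Swamee-Jain: f = 0.01518
h_f = f(L/D)V²/(2g) = 0.01518·(393/0.179)·2.114²/(2·9.81) = 7.592 m
Δp = ρg·h_f = 789.0·9.81·7.592 = 58.76 kPa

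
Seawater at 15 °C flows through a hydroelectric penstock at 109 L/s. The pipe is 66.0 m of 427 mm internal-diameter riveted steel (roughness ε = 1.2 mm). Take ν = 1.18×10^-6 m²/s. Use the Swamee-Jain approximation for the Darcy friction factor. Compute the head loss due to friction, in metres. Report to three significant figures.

V = 4Q/(πD²) = 4·0.109/(π·0.427²) = 0.7612 m/s
Re = VD/ν = 0.7612·0.427/1.18×10^-6 = 2.75×10^5 → turbulent
ε/D = 1.2/427 = 0.00281
Swamee-Jain: f = 0.02636
h_f = f(L/D)V²/(2g) = 0.02636·(66.0/0.427)·0.7612²/(2·9.81) = 0.1203 m

h_f ≈ 0.120 m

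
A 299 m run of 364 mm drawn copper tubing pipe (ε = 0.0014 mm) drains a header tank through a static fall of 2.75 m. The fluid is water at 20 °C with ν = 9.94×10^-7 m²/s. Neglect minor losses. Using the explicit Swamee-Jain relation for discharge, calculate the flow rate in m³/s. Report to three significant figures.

Q ≈ 0.243 m³/s

Swamee-Jain (Type II): Q = -0.965·√(gD⁵h_f/L)·ln[ε/(3.7D) + √(3.17ν²L/(gD³h_f))]
√(gD⁵h_f/L) = √(9.81·0.364⁵·2.75/299) = 0.02401
ε/(3.7D) = 1.04×10^-6; √(3.17ν²L/(gD³h_f)) = 2.68×10^-5
Q = -0.965·0.02401·ln(2.787×10^-5) = 0.2430 m³/s
Check: V = 2.34 m/s, Re = 8.55×10^5, f = 0.01201, h_f = 2.74 m ≈ 2.75 m ✓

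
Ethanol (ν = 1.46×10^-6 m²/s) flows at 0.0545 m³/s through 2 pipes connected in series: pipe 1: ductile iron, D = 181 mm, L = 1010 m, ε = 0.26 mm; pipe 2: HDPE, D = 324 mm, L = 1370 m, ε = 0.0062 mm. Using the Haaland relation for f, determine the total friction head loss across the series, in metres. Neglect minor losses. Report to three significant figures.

H ≈ 30.0 m

Pipe 1: V = 2.118 m/s, Re = 2.63×10^5, ε/D = 0.00144, f = 0.02229, h_1 = f(L/D)V²/2g = 28.44 m
Pipe 2: V = 0.6610 m/s, Re = 1.47×10^5, ε/D = 1.91×10^-5, f = 0.01657, h_2 = f(L/D)V²/2g = 1.561 m
Series → Q common, losses add: H = Σh = 30.00 m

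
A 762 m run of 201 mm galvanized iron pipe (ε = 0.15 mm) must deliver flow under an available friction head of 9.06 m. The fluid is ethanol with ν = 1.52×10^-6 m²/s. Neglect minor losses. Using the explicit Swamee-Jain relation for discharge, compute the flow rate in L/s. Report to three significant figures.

Q ≈ 48.6 L/s

Swamee-Jain (Type II): Q = -0.965·√(gD⁵h_f/L)·ln[ε/(3.7D) + √(3.17ν²L/(gD³h_f))]
√(gD⁵h_f/L) = √(9.81·0.201⁵·9.06/762) = 0.006186
ε/(3.7D) = 2.02×10^-4; √(3.17ν²L/(gD³h_f)) = 8.79×10^-5
Q = -0.965·0.006186·ln(2.896×10^-4) = 0.04863 m³/s
Check: V = 1.53 m/s, Re = 2.03×10^5, f = 0.02011, h_f = 9.13 m ≈ 9.06 m ✓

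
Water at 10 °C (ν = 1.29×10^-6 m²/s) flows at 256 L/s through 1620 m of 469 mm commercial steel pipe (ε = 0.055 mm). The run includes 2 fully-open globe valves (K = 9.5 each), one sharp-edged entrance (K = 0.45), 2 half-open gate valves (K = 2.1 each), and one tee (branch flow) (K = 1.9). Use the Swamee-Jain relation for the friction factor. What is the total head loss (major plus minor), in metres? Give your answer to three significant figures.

H_L ≈ 8.48 m

V = 4Q/(πD²) = 1.482 m/s; V²/2g = 0.1119 m
Re = 5.39×10^5, ε/D = 1.17×10^-4 → f = 0.01455 (Swamee-Jain)
Major: h_f = f(L/D)·V²/2g = 0.01455·3454·0.1119 = 5.624 m
Minor: ΣK = 25.6; h_m = ΣK·V²/2g = 2.860 m
Total H_L = 5.624 + 2.860 = 8.484 m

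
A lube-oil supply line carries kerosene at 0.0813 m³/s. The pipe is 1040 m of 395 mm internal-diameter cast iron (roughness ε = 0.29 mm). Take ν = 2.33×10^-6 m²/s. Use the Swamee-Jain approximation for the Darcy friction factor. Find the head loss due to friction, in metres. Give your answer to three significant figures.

h_f ≈ 1.25 m

V = 4Q/(πD²) = 4·0.0813/(π·0.395²) = 0.6634 m/s
Re = VD/ν = 0.6634·0.395/2.33×10^-6 = 1.12×10^5 → turbulent
ε/D = 0.29/395 = 7.34×10^-4
Swamee-Jain: f = 0.02111
h_f = f(L/D)V²/(2g) = 0.02111·(1040/0.395)·0.6634²/(2·9.81) = 1.247 m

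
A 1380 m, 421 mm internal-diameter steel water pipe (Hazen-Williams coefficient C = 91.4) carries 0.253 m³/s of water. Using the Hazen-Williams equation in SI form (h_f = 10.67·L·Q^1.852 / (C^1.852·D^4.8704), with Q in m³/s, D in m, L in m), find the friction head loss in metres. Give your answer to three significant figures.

h_f = 10.67·1380·0.253^1.852 / (91.4^1.852·0.421^4.8704) = 18.23 m

h_f ≈ 18.2 m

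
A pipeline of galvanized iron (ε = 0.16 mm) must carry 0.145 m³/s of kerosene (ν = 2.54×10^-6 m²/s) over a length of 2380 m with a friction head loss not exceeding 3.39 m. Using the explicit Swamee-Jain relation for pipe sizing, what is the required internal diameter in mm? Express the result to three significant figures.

D ≈ 475 mm

Swamee-Jain (Type III): D = 0.66·[ε^1.25·(LQ²/(gh_f))^4.75 + ν·Q^9.4·(L/(gh_f))^5.2]^0.04
LQ²/(gh_f) = 1.505; L/(gh_f) = 71.57
Term 1 = ε^1.25·(…)^4.75 = 1.25×10^-4; Term 2 = ν·Q^9.4·(…)^5.2 = 1.47×10^-4
D = 0.66·(1.25×10^-4 + 1.47×10^-4)^0.04 = 0.4753 m = 475 mm
Check: V = 0.817 m/s, Re = 1.53×10^5, f = 0.01858, h_f = 3.17 m ≈ 3.39 m ✓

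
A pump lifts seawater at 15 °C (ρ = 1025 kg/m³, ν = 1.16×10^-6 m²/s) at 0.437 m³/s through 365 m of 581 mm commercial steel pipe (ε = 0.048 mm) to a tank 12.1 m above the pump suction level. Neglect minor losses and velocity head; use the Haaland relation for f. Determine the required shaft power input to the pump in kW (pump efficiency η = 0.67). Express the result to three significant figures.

P_shaft ≈ 86.9 kW

V = 4Q/(πD²) = 1.648 m/s; Re = 8.26×10^5; ε/D = 8.26×10^-5; f = 0.01330
h_f = f(L/D)V²/2g = 1.157 m
Total head H = z + h_f = 12.1 + 1.157 = 13.26 m
P_hyd = ρgQH = 1025·9.81·0.437·13.26 = 58.25 kW
P_shaft = P_hyd/η = 58.25/0.67 = 86.95 kW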